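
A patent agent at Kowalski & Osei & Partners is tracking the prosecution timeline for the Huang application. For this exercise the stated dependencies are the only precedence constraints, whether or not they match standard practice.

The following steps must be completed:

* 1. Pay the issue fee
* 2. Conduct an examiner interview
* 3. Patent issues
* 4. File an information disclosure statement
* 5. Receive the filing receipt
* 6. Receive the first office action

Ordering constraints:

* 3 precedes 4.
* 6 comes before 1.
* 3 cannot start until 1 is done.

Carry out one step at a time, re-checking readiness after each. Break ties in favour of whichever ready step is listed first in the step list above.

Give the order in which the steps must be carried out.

2 5 6 1 3 4

2, 5 and 6 have no prerequisites; 2 is listed earlier, so 2 is first.
5 and 6 are both available; 5 is listed earlier → 5.
That leaves 6 as the only ready step → 6.
That leaves 1 as the only ready step → 1.
3 needed 1, now all done → 3.
That leaves 4 as the only ready step → 4.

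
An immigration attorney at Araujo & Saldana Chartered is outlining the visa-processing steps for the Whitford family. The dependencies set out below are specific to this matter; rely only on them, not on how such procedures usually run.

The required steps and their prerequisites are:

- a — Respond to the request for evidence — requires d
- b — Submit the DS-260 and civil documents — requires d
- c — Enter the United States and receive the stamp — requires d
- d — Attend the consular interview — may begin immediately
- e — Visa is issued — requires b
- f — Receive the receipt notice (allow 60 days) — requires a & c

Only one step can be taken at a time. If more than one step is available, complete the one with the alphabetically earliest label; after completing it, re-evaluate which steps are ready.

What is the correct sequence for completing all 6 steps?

d, a, b, c, e, f

d is the only step with nothing outstanding, so it goes first.
Now a, b and c have their prerequisites met. a has the earlier label, so a next.
Ready: b and c. b has the earlier label → b.
Ready: c and e. c has the earlier label → c.
e and f are both available; e has the earlier label → e.
That leaves f as the only ready step → f.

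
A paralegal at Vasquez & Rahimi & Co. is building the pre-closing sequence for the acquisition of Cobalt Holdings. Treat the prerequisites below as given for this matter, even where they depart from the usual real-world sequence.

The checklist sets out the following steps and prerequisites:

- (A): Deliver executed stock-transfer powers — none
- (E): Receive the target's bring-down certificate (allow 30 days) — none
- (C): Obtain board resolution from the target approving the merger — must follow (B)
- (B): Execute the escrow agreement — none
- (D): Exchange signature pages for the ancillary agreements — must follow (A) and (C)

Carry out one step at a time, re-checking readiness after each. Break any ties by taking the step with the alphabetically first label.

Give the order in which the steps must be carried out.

Nothing is required for (A), (B) and (E). (A) has the earlier label → (A) first.
Now (B) and (E) have their prerequisites met. (B) has the earlier label, so (B) next.
Ready: (C) and (E). (C) has the earlier label → (C).
Ready: (D) and (E). (D) has the earlier label → (D).
That leaves (E) as the only ready step → (E).

(A), (B), (C), (D), (E)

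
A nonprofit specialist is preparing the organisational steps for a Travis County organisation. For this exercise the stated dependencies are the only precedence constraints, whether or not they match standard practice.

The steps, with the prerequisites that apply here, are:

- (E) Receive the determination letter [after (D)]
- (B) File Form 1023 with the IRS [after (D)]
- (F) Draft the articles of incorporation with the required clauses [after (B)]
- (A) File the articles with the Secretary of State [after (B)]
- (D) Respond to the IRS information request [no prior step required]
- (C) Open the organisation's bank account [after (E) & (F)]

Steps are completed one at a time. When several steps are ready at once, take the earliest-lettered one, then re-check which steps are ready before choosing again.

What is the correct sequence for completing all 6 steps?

(D) (B) (A) (E) (F) (C)

(D) has no prerequisites → (D) first.
(B) and (E) are both available; (B) has the earlier label → (B).
Now (A), (E) and (F) have their prerequisites met. (A) has the earlier label, so (A) next.
Ready: (E) and (F). (E) has the earlier label → (E).
(F) needed (B), now all done → (F).
That leaves (C) as the only ready step → (C).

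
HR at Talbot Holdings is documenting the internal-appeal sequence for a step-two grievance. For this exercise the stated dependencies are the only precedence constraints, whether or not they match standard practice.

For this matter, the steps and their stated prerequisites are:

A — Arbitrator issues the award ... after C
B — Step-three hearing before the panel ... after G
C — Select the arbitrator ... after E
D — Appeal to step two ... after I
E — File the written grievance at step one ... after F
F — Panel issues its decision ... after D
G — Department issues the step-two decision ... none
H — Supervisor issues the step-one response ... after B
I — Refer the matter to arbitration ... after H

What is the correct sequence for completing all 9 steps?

G B H I D F E C A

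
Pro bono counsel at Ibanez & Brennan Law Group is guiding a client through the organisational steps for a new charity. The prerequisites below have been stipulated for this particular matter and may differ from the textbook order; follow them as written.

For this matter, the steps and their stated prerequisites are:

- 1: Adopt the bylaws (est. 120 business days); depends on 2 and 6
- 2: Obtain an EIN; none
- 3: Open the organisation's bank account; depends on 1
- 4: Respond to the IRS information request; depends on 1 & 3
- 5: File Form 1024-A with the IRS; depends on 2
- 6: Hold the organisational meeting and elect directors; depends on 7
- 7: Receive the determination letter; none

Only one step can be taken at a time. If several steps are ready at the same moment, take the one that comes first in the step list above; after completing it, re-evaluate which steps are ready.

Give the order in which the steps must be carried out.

2, 5, 7, 6, 1, 3, 4

Nothing is required for 2 and 7. 2 is listed earlier → 2 first.
5 now also ready, so the ready set is {5, 7}; 5 is listed earlier → 5.
7 is the only step now ready → 7.
6 needed 7, now all done → 6.
1 needed 2 and 6, now all done → 1.
3 needed 1, now all done → 3.
4 needed 1 and 3, now all done → 4.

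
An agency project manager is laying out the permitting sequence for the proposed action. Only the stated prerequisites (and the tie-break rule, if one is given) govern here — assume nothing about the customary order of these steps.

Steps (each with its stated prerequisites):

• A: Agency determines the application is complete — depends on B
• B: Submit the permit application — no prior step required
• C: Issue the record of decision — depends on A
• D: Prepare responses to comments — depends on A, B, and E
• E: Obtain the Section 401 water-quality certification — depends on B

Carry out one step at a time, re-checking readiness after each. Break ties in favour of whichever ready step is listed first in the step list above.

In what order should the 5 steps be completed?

B A C E D

B is the only step with nothing outstanding, so it goes first.
Now A and E have their prerequisites met. A is listed earlier, so A next.
C now also ready, so the ready set is {C, E}; C is listed earlier → C.
E needed B, now all done → E.
Next only D has its prerequisites met → D.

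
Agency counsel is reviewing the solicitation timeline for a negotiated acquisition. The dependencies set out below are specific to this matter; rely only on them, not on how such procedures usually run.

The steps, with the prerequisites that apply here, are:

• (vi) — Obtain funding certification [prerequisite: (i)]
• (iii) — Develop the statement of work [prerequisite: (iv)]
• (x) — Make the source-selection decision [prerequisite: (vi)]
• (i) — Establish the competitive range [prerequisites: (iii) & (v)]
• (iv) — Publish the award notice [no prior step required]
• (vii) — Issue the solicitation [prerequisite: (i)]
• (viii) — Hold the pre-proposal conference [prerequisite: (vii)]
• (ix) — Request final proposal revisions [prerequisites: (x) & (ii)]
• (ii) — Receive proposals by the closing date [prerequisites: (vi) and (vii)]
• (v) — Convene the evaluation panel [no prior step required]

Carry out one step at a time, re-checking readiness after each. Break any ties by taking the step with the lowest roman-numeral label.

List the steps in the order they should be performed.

(iv) and (v) have no prerequisites; (iv) has the earlier label, so (iv) is first.
Ready: (iii) and (v). (iii) has the earlier label → (iii).
(v) is the only step now ready → (v).
(i) needed (iii) and (v), now all done → (i).
Now (vi) and (vii) have their prerequisites met. (vi) has the earlier label, so (vi) next.
Ready: (vii) and (x). (vii) has the earlier label → (vii).
Now (ii), (viii) and (x) have their prerequisites met. (ii) has the earlier label, so (ii) next.
Now (viii) and (x) have their prerequisites met. (viii) has the earlier label, so (viii) next.
Next only (x) has its prerequisites met → (x).
That leaves (ix) as the only ready step → (ix).

(iv), (iii), (v), (i), (vi), (vii), (ii), (viii), (x), (ix)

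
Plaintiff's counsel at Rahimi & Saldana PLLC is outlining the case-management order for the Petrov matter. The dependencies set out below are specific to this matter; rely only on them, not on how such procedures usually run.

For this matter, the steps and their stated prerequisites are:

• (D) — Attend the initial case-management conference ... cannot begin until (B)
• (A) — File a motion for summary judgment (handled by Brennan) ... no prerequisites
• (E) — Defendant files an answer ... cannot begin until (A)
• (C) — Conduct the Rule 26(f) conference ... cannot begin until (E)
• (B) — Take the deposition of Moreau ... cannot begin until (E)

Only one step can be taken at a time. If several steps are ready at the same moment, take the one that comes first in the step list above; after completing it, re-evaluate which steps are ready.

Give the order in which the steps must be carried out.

Only (A) has no prerequisites, so it is first.
(E) needed (A), now all done → (E).
Now (C) and (B) have their prerequisites met. (C) is listed earlier, so (C) next.
(B) needed (E), now all done → (B).
(D) needed (B), now all done → (D).

(A) (E) (C) (B) (D)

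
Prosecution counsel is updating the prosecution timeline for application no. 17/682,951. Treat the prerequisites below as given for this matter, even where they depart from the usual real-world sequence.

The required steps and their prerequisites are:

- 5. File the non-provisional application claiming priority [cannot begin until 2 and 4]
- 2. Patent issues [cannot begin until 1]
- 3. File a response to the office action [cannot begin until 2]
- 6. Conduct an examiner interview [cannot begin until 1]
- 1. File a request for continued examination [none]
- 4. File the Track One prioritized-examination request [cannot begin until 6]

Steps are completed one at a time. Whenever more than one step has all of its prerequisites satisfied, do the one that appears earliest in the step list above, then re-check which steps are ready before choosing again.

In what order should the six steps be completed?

1 is the only step with nothing outstanding, so it goes first.
Ready: 2 and 6. 2 is listed earlier → 2.
3 now also ready, so the ready set is {3, 6}; 3 is listed earlier → 3.
6 is the only step now ready → 6.
4 needed 6, now all done → 4.
That leaves 5 as the only ready step → 5.

1 2 3 6 4 5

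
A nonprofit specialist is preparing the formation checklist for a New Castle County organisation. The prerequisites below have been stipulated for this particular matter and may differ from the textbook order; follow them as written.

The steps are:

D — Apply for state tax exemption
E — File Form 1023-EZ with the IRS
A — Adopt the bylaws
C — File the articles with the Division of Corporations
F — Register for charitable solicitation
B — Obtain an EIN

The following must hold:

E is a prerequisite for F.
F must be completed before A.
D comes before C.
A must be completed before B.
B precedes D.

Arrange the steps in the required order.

E, F, A, B, D, C

Only E has no prerequisites, so it is first.
F needed E, now all done → F.
That leaves A as the only ready step → A.
B needed A, now all done → B.
D is the only step now ready → D.
Next only C has its prerequisites met → C.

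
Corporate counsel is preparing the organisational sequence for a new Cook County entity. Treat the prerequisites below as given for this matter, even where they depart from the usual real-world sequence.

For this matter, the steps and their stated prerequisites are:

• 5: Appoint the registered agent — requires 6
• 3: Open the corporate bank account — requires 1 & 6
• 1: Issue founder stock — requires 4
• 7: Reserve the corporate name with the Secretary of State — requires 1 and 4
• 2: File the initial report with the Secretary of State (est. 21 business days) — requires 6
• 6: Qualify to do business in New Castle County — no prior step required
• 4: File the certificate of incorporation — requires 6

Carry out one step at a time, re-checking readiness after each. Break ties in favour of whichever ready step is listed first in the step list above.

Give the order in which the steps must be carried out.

6, 5, 2, 4, 1, 3, 7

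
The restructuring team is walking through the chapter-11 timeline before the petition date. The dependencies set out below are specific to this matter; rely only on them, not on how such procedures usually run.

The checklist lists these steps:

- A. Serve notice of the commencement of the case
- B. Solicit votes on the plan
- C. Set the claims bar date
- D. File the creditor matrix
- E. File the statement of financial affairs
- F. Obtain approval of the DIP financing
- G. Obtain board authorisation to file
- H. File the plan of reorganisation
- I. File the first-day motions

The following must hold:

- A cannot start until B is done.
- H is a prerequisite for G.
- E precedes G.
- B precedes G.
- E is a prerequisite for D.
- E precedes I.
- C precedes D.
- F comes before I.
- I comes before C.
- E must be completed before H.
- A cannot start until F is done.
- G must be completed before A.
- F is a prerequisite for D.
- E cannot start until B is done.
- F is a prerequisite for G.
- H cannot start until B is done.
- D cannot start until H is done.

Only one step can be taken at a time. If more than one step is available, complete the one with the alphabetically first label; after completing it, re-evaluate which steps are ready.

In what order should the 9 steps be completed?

B and F have no prerequisites; B has the earlier label, so B is first.
E and F are both available; E has the earlier label → E.
F and H are both available; F has the earlier label → F.
Now H and I have their prerequisites met. H has the earlier label, so H next.
G and I are both available; G has the earlier label → G.
Ready: A and I. A has the earlier label → A.
That leaves I as the only ready step → I.
C needed I, now all done → C.
D needed C, E, F and H, now all done → D.

B E F H G A I C D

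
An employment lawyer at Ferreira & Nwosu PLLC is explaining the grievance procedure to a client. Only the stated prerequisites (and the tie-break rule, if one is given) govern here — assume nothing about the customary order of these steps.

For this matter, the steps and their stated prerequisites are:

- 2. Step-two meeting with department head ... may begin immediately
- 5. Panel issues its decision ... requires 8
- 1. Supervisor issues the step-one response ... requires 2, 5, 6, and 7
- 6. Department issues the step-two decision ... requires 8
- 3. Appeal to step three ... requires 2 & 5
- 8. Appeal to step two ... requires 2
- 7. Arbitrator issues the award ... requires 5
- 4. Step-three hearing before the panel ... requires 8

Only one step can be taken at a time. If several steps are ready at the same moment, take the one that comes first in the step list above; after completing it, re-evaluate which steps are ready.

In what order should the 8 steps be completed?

2, 8, 5, 6, 3, 7, 1, 4

2 has no prerequisites → 2 first.
8 needed 2, now all done → 8.
Ready: 5, 6 and 4. 5 is listed earlier → 5.
3 and 7 now also ready, so the ready set is {6, 3, 7, 4}; 6 is listed earlier → 6.
Ready: 3, 7 and 4. 3 is listed earlier → 3.
Now 7 and 4 have their prerequisites met. 7 is listed earlier, so 7 next.
1 and 4 are both available; 1 is listed earlier → 1.
That leaves 4 as the only ready step → 4.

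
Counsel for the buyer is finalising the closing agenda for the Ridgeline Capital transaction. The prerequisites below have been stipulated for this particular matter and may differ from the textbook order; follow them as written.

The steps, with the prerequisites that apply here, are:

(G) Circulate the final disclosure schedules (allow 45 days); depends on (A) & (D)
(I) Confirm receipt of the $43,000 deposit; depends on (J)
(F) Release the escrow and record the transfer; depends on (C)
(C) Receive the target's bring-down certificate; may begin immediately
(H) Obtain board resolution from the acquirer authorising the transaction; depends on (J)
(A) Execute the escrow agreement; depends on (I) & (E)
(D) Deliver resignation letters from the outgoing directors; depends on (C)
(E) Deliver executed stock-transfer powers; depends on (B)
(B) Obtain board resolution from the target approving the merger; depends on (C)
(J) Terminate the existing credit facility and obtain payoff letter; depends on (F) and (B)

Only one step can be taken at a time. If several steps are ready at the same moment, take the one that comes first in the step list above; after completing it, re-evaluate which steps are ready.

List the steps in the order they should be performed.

(C), (F), (D), (B), (E), (J), (I), (H), (A), (G)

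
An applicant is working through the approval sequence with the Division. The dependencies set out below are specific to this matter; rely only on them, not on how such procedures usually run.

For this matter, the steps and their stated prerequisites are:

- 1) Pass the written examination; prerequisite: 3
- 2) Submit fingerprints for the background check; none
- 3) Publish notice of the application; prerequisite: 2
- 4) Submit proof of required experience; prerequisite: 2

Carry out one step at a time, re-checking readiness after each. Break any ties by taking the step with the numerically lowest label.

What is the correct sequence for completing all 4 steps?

2 is the only step with nothing outstanding, so it goes first.
Ready: 3 and 4. 3 has the earlier label → 3.
1 now also ready, so the ready set is {1, 4}; 1 has the earlier label → 1.
4 needed 2, now all done → 4.

2 3 1 4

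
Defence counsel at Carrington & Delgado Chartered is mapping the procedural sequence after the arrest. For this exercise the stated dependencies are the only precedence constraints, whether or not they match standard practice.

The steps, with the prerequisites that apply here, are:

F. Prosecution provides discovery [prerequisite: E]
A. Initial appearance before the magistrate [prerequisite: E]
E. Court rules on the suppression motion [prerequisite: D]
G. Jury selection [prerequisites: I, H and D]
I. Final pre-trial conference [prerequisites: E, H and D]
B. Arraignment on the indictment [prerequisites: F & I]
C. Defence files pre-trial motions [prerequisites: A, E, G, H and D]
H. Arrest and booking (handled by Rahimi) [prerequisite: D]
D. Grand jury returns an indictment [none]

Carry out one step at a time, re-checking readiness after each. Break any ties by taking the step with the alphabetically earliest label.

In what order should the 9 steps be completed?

D, E, A, F, H, I, B, G, C

Only D has no prerequisites, so it is first.
Now E and H have their prerequisites met. E has the earlier label, so E next.
A, F and H are all available; A has the earlier label → A.
Ready: F and H. F has the earlier label → F.
Next only H has its prerequisites met → H.
Next only I has its prerequisites met → I.
Now B and G have their prerequisites met. B has the earlier label, so B next.
G is the only step now ready → G.
C is the only step now ready → C.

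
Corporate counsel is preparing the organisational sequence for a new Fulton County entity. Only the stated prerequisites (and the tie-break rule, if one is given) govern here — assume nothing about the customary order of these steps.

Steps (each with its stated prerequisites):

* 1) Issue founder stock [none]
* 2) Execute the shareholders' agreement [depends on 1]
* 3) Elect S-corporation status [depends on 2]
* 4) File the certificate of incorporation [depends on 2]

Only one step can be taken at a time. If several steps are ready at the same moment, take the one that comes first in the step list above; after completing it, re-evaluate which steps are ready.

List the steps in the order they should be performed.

1, 2, 3, 4

1 has no prerequisites → 1 first.
2 needed 1, now all done → 2.
Ready: 3 and 4. 3 is listed earlier → 3.
That leaves 4 as the only ready step → 4.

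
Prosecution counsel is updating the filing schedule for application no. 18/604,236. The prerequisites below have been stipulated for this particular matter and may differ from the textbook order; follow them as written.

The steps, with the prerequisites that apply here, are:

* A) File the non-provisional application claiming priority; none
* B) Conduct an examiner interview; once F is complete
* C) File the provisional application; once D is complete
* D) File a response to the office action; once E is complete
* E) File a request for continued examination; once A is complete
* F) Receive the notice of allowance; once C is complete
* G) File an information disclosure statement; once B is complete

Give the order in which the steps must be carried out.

A, E, D, C, F, B, G

A is the only step with nothing outstanding, so it goes first.
That leaves E as the only ready step → E.
D is the only step now ready → D.
That leaves C as the only ready step → C.
Next only F has its prerequisites met → F.
Next only B has its prerequisites met → B.
Next only G has its prerequisites met → G.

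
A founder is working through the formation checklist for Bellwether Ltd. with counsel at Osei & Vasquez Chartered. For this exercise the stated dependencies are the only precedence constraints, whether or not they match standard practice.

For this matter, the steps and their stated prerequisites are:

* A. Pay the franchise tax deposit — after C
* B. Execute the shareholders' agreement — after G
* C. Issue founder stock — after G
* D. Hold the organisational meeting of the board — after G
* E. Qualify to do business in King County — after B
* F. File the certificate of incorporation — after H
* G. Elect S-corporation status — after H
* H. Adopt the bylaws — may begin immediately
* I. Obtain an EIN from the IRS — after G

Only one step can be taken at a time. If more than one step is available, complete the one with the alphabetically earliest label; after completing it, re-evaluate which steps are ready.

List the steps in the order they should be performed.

H, F, G, B, C, A, D, E, I

H has no prerequisites → H first.
Now F and G have their prerequisites met. F has the earlier label, so F next.
That leaves G as the only ready step → G.
Now B, C, D and I have their prerequisites met. B has the earlier label, so B next.
Ready: C, D, E and I. C has the earlier label → C.
Ready: A, D, E and I. A has the earlier label → A.
Ready: D, E and I. D has the earlier label → D.
Now E and I have their prerequisites met. E has the earlier label, so E next.
I needed G, now all done → I.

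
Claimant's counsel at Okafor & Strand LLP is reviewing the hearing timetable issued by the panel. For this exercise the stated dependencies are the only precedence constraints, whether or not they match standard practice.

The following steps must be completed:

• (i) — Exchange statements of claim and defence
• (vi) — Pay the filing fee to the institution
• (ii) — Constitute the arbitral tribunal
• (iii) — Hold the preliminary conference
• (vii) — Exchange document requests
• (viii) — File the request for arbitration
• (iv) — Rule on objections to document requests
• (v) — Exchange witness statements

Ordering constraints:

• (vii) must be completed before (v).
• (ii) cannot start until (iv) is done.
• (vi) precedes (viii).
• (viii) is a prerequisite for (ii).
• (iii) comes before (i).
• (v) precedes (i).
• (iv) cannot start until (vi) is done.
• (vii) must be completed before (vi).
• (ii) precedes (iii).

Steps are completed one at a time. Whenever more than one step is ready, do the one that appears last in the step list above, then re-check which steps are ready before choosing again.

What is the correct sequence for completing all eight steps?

(vii) has no prerequisites → (vii) first.
Ready: (v) and (vi). (v) is listed later → (v).
(vi) needed (vii), now all done → (vi).
(iv) and (viii) are both available; (iv) is listed later → (iv).
That leaves (viii) as the only ready step → (viii).
(ii) is the only step now ready → (ii).
(iii) needed (ii), now all done → (iii).
(i) needed (v) and (iii), now all done → (i).

(vii), (v), (vi), (iv), (viii), (ii), (iii), (i)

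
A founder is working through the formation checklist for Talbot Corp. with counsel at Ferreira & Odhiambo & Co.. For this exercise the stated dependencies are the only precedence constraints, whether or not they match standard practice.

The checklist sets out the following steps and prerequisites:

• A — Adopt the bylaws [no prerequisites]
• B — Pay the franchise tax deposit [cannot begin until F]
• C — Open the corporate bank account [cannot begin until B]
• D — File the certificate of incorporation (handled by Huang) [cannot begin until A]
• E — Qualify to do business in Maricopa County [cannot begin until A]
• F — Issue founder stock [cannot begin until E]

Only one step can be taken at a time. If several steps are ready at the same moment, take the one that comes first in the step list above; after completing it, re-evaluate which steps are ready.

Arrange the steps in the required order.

A is the only step with nothing outstanding, so it goes first.
Now D and E have their prerequisites met. D is listed earlier, so D next.
That leaves E as the only ready step → E.
F is the only step now ready → F.
B needed F, now all done → B.
C needed B, now all done → C.

A D E F B C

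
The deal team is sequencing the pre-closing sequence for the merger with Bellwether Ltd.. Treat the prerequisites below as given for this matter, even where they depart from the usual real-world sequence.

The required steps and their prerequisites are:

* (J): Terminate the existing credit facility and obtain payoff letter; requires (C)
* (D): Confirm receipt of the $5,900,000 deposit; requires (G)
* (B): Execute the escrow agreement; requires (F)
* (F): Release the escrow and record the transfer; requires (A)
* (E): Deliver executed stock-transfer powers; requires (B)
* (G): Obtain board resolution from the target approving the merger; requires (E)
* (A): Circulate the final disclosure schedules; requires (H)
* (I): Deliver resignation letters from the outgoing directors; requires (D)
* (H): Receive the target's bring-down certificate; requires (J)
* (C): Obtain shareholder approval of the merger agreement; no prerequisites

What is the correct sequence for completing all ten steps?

(C) (J) (H) (A) (F) (B) (E) (G) (D) (I)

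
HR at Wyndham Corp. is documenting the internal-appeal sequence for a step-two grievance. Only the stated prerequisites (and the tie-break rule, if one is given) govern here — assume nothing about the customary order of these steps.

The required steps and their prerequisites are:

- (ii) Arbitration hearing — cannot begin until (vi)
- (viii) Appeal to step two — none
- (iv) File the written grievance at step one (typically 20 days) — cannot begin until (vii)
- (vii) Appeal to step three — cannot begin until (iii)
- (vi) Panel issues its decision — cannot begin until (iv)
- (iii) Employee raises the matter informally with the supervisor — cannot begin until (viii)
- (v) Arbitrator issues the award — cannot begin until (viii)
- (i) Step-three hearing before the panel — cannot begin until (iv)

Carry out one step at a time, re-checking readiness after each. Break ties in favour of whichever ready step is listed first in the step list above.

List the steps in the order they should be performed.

(viii) → (iii) → (vii) → (iv) → (vi) → (ii) → (v) → (i)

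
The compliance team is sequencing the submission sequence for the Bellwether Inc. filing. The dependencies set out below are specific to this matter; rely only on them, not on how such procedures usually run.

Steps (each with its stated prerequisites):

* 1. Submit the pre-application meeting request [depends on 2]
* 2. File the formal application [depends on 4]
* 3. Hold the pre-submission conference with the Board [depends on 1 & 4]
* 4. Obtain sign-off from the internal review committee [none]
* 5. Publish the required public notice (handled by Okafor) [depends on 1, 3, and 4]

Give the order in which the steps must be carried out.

4 2 1 3 5

4 has no prerequisites → 4 first.
2 needed 4, now all done → 2.
1 needed 2, now all done → 1.
3 needed 1 and 4, now all done → 3.
5 is the only step now ready → 5.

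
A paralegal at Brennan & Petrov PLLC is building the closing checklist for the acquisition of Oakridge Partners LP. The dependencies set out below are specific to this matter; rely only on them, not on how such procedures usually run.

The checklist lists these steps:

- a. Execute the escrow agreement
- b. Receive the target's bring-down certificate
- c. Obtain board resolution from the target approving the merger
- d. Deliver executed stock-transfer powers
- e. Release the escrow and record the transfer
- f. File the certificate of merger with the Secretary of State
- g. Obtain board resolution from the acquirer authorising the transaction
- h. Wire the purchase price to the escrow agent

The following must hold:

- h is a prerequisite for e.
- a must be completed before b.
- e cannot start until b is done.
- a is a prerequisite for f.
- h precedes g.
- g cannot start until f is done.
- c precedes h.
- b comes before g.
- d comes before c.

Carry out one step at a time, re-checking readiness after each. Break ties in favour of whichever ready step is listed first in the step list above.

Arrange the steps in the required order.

a, b, d, c, f, h, e, g

a and d have no prerequisites; a is listed earlier, so a is first.
b and f now also ready, so the ready set is {b, d, f}; b is listed earlier → b.
d and f are both available; d is listed earlier → d.
c now also ready, so the ready set is {c, f}; c is listed earlier → c.
Now f and h have their prerequisites met. f is listed earlier, so f next.
h needed c, now all done → h.
e and g are both available; e is listed earlier → e.
g is the only step now ready → g.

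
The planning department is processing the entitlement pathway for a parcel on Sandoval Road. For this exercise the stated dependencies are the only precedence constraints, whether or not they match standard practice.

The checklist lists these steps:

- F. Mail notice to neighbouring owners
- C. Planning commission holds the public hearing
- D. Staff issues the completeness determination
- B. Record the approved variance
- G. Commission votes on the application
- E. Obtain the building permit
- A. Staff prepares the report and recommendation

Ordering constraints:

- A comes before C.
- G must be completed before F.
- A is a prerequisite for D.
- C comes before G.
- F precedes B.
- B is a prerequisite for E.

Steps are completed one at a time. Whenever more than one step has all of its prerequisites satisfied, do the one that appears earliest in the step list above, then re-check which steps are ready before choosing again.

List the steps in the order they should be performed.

A has no prerequisites → A first.
Now C and D have their prerequisites met. C is listed earlier, so C next.
G now also ready, so the ready set is {D, G}; D is listed earlier → D.
G needed C, now all done → G.
Next only F has its prerequisites met → F.
That leaves B as the only ready step → B.
That leaves E as the only ready step → E.

A, C, D, G, F, B, E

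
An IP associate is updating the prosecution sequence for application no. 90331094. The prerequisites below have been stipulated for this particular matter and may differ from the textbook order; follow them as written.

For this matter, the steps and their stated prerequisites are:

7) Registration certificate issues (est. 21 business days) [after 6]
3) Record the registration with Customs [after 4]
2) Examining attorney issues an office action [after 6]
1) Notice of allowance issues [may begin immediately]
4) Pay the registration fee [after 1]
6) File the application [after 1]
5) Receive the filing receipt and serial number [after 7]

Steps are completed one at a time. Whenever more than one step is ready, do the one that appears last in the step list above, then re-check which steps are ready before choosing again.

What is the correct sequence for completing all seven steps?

Only 1 has no prerequisites, so it is first.
Ready: 6 and 4. 6 is listed later → 6.
Now 4, 2 and 7 have their prerequisites met. 4 is listed later, so 4 next.
3 now also ready, so the ready set is {2, 3, 7}; 2 is listed later → 2.
3 and 7 are both available; 3 is listed later → 3.
7 is the only step now ready → 7.
5 needed 7, now all done → 5.

1 6 4 2 3 7 5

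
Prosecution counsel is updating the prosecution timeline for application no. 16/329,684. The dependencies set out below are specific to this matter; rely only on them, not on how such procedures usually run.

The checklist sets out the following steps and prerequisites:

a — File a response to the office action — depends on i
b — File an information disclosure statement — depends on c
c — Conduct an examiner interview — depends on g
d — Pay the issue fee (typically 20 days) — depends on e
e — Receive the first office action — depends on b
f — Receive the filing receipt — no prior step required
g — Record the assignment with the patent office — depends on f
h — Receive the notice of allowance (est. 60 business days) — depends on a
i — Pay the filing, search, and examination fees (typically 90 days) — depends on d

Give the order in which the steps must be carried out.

f, g, c, b, e, d, i, a, h

f is the only step with nothing outstanding, so it goes first.
That leaves g as the only ready step → g.
c needed g, now all done → c.
Next only b has its prerequisites met → b.
e is the only step now ready → e.
That leaves d as the only ready step → d.
i is the only step now ready → i.
That leaves a as the only ready step → a.
h needed a, now all done → h.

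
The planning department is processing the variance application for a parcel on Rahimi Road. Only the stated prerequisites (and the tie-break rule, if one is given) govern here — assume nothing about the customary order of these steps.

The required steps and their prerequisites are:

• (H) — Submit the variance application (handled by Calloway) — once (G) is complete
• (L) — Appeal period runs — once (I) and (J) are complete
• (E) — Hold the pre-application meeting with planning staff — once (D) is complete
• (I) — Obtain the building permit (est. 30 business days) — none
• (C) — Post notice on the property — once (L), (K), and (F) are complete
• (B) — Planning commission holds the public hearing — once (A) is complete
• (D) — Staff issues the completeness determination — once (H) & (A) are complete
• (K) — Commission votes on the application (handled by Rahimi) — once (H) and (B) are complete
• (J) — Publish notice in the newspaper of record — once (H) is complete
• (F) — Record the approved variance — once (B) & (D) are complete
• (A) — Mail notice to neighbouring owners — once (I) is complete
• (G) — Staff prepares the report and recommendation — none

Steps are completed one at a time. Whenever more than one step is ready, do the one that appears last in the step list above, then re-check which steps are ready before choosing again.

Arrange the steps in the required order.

(G), (I), (A), (B), (H), (J), (K), (D), (F), (E), (L), (C)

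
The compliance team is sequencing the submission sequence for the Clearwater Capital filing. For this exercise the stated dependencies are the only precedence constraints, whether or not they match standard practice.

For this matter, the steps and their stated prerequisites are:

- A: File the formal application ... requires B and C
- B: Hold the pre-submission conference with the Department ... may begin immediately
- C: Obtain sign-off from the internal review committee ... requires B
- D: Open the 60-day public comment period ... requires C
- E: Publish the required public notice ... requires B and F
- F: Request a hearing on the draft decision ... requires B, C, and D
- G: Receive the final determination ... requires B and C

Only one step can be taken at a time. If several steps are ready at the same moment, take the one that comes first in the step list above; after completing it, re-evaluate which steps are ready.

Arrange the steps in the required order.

B → C → A → D → F → E → G

B has no prerequisites → B first.
C needed B, now all done → C.
Now A, D and G have their prerequisites met. A is listed earlier, so A next.
Ready: D and G. D is listed earlier → D.
F now also ready, so the ready set is {F, G}; F is listed earlier → F.
E now also ready, so the ready set is {E, G}; E is listed earlier → E.
Next only G has its prerequisites met → G.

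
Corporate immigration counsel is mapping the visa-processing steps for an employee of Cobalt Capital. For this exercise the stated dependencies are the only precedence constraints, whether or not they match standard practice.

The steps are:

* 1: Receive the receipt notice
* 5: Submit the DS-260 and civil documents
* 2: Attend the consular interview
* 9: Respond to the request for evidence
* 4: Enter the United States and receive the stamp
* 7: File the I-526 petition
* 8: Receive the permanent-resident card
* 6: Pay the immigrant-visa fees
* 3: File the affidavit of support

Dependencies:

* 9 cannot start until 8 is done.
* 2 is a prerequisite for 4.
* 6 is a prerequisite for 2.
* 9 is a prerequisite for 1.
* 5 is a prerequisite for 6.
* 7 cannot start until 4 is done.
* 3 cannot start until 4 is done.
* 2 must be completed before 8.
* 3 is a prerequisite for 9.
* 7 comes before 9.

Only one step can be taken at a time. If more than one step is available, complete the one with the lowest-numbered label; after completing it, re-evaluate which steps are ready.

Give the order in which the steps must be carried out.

5 has no prerequisites → 5 first.
6 needed 5, now all done → 6.
2 needed 6, now all done → 2.
Ready: 4 and 8. 4 has the earlier label → 4.
3 and 7 now also ready, so the ready set is {3, 7, 8}; 3 has the earlier label → 3.
7 and 8 are both available; 7 has the earlier label → 7.
8 needed 2, now all done → 8.
Next only 9 has its prerequisites met → 9.
1 needed 9, now all done → 1.

5, 6, 2, 4, 3, 7, 8, 9, 1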